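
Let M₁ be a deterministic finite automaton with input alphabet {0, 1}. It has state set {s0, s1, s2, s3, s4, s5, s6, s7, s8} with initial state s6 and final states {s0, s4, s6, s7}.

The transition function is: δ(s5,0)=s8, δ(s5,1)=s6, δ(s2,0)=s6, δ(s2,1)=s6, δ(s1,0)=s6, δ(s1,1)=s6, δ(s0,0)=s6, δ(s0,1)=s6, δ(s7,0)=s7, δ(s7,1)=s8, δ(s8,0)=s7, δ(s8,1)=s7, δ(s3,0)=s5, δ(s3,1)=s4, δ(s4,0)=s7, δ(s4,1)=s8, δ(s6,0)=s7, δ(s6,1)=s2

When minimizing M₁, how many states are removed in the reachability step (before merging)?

5

Starting at s6 and following transitions, the reachable set is {s2, s6, s7, s8}. That leaves s0, s1, s3, s4, s5 unreachable — 5 in total.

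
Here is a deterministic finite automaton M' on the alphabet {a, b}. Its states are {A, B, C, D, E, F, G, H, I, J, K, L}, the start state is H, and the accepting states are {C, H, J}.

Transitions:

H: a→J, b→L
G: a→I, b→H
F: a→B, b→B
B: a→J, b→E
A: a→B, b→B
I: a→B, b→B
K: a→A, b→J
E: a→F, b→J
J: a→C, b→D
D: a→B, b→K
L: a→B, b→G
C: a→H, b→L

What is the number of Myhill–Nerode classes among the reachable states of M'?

All states are reachable from the start state.
Initial partition by acceptance: {C,H,J} | {A,B,D,E,F,G,I,K,L}.
Split {A,B,D,E,F,G,I,K,L} by δ(·,a) → {A,D,E,F,G,I,K,L} and {B}.
Split {A,D,E,F,G,I,K,L} by δ(·,a) → {A,D,F,I,L} and {E,G,K}.
On input b, block {A,D,F,I,L} splits into {A,F,I} and {D,L}.
The partition is now stable with 5 blocks: {C,H,J} | {A,F,I} | {B} | {E,G,K} | {D,L}.

5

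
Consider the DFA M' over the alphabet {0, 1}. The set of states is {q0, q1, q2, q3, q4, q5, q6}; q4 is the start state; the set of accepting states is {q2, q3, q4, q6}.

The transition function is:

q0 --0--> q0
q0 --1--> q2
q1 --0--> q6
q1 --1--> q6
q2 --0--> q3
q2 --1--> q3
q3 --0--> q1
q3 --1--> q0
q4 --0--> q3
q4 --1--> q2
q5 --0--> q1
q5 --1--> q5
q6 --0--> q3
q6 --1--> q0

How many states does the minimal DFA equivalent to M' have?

6

States {q5} cannot be reached from the start state, so discard them.
Start with accepting vs non-accepting: {q2,q3,q4,q6} | {q0,q1}.
Refine {q2,q3,q4,q6} on symbol 0: members go to different blocks, giving {q2,q4,q6} and {q3}.
Split {q2,q4,q6} by δ(·,1) → {q2} and {q4} and {q6}.
Refine {q0,q1} on symbol 0: members go to different blocks, giving {q0} and {q1}.
No further refinement is possible. Final partition (6 blocks): {q2} | {q0} | {q3} | {q4} | {q6} | {q1}.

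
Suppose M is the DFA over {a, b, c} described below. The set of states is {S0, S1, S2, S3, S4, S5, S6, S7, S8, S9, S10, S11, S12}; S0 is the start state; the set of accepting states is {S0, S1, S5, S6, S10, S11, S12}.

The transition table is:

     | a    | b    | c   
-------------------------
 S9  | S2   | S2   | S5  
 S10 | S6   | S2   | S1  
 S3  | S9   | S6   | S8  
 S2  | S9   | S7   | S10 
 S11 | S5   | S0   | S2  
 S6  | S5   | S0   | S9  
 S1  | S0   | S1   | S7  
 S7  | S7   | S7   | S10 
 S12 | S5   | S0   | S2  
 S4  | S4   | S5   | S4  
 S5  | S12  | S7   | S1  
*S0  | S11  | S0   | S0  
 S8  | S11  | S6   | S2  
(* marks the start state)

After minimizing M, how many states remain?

5

First remove the unreachable states {S3,S4,S8}; 10 states remain.
Initial partition by acceptance: {S0,S1,S5,S6,S10,S11,S12} | {S2,S7,S9}.
Refine {S0,S1,S5,S6,S10,S11,S12} on symbol b: members go to different blocks, giving {S0,S1,S6,S11,S12} and {S5,S10}.
Refine {S0,S1,S6,S11,S12} on symbol a: members go to different blocks, giving {S6,S11,S12} and {S0,S1}.
Split {S0,S1} by δ(·,a) → {S0} and {S1}.
The partition is now stable with 5 blocks: {S6,S11,S12} | {S2,S7,S9} | {S5,S10} | {S0} | {S1}.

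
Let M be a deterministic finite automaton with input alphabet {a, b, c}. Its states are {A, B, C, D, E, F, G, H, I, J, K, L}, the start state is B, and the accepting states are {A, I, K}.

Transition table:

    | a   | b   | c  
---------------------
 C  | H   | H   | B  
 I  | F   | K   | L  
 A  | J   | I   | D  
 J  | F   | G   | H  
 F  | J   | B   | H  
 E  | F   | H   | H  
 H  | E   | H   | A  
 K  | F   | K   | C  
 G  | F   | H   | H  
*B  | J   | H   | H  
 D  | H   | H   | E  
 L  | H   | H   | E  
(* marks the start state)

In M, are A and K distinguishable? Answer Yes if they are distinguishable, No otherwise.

No

Initial partition by acceptance: {A,I,K} | {B,C,D,E,F,G,H,J,L}.
Split {B,C,D,E,F,G,H,J,L} by δ(·,c) → {B,C,D,E,F,G,J,L} and {H}.
Split {B,C,D,E,F,G,J,L} by δ(·,a) → {B,E,F,G,J} and {C,D,L}.
On input b, block {B,E,F,G,J} splits into {B,E,G} and {F,J}.
No further refinement is possible. Final partition (5 blocks): {A,I,K} | {B,E,G} | {H} | {C,D,L} | {F,J}.
A and K lie in the same block of the stable partition, so they are equivalent — no string distinguishes them.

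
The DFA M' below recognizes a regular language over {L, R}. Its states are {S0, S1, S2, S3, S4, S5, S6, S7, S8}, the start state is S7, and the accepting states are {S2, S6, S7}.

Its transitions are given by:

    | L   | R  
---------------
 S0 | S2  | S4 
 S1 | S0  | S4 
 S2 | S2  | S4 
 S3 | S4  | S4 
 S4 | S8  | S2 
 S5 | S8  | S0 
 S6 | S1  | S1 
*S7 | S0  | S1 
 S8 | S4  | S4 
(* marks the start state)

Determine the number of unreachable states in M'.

3

No path from S7 leads to S3, S5, S6; the other 6 states are all reachable.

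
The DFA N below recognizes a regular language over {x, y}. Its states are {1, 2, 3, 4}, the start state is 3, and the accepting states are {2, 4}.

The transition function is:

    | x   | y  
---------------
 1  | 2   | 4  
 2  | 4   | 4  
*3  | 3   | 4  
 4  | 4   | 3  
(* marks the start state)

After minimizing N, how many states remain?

First remove the unreachable states {1,2}; 2 states remain.
Initial partition by acceptance: {4} | {3}.
The partition is now stable with 2 blocks: {4} | {3}.

2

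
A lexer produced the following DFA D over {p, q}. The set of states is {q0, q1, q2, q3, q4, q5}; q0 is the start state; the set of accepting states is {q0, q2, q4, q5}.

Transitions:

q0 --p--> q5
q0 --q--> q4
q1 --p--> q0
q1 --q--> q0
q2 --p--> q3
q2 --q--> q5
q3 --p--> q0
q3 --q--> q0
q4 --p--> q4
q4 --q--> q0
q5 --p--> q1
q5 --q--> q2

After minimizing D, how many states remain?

4

Every state is reachable, so we keep all 6.
Initial partition by acceptance: {q0,q2,q4,q5} | {q1,q3}.
Refine {q0,q2,q4,q5} on symbol p: members go to different blocks, giving {q0,q4} and {q2,q5}.
Split {q0,q4} by δ(·,p) → {q0} and {q4}.
The partition is now stable with 4 blocks: {q0} | {q1,q3} | {q2,q5} | {q4}.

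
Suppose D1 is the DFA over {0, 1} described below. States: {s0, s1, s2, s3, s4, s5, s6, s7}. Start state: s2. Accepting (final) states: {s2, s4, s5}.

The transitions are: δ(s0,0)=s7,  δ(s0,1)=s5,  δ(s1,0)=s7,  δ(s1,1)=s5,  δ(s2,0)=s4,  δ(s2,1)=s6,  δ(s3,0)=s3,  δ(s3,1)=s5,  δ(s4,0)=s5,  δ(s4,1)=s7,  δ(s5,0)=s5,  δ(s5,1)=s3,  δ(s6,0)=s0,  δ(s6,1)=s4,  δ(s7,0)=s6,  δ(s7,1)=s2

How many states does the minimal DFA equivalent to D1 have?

States {s1} cannot be reached from the start state, so discard them.
Initial partition by acceptance: {s2,s4,s5} | {s0,s3,s6,s7}.
Stable partition: {s2,s4,s5} | {s0,s3,s6,s7} — 2 equivalence classes.

2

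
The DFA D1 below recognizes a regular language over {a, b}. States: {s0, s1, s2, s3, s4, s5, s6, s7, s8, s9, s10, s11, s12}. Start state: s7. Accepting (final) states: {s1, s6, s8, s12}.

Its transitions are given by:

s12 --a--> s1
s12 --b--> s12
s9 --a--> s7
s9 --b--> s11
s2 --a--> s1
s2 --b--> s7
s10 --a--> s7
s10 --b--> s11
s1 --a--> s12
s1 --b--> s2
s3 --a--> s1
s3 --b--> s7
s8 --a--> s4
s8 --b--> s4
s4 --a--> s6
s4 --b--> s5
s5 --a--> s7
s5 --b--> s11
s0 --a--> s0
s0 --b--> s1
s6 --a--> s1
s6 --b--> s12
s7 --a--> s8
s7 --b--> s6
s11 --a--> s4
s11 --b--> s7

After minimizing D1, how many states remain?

States {s0,s3,s9,s10} cannot be reached from the start state, so discard them.
Start with accepting vs non-accepting: {s1,s6,s8,s12} | {s2,s4,s5,s7,s11}.
Refine {s1,s6,s8,s12} on symbol a: members go to different blocks, giving {s1,s6,s12} and {s8}.
Split {s1,s6,s12} by δ(·,b) → {s6,s12} and {s1}.
Refine {s2,s4,s5,s7,s11} on symbol a: members go to different blocks, giving {s5,s11} and {s2} and {s4} and {s7}.
On input a, block {s5,s11} splits into {s5} and {s11}.
Stable partition: {s6,s12} | {s5} | {s8} | {s1} | {s2} | {s4} | {s7} | {s11} — 8 equivalence classes.

8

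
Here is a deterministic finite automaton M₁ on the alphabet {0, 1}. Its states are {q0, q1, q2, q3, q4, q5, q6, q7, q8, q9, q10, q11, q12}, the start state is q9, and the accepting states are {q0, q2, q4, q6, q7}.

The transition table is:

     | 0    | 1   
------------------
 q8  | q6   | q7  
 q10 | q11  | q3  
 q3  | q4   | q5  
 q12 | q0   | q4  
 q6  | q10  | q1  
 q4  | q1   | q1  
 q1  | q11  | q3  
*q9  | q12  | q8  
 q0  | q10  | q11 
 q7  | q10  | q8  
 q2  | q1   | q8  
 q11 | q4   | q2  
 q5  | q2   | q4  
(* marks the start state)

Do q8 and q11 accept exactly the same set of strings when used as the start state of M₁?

Yes

All states are reachable from the start state.
P0 = {q0,q2,q4,q6,q7} | {q1,q3,q5,q8,q9,q10,q11,q12}.
Refine {q1,q3,q5,q8,q9,q10,q11,q12} on symbol 0: members go to different blocks, giving {q3,q5,q8,q11,q12} and {q1,q9,q10}.
Split {q0,q2,q4,q6,q7} by δ(·,1) → {q0,q2,q7} and {q4,q6}.
Refine {q3,q5,q8,q11,q12} on symbol 0: members go to different blocks, giving {q3,q8,q11} and {q5,q12}.
On input 1, block {q3,q8,q11} splits into {q8,q11} and {q3}.
Split {q1,q9,q10} by δ(·,0) → {q1,q10} and {q9}.
Stable partition: {q0,q2,q7} | {q8,q11} | {q1,q10} | {q4,q6} | {q5,q12} | {q3} | {q9} — 7 equivalence classes.
q8 and q11 lie in the same block of the stable partition, so they are equivalent — no string distinguishes them.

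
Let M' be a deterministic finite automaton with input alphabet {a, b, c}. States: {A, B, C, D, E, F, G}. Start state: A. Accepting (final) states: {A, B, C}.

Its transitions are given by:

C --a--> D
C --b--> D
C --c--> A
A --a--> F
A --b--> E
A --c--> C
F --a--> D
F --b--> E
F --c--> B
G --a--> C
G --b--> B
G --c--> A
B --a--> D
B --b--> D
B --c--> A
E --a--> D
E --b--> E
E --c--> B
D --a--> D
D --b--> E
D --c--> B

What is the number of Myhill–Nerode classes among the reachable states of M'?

2

States {G} cannot be reached from the start state, so discard them.
Start with accepting vs non-accepting: {A,B,C} | {D,E,F}.
The partition is now stable with 2 blocks: {A,B,C} | {D,E,F}.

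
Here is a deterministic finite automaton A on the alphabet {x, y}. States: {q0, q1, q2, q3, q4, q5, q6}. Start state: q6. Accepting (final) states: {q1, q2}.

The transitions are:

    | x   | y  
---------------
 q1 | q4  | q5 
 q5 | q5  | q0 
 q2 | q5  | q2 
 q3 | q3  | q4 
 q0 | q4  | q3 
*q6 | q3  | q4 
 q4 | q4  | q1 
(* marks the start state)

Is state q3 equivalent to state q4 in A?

No

States {q2} cannot be reached from the start state, so discard them.
Start with accepting vs non-accepting: {q1} | {q0,q3,q4,q5,q6}.
Refine {q0,q3,q4,q5,q6} on symbol y: members go to different blocks, giving {q0,q3,q5,q6} and {q4}.
Refine {q0,q3,q5,q6} on symbol x: members go to different blocks, giving {q3,q5,q6} and {q0}.
Split {q3,q5,q6} by δ(·,y) → {q3,q6} and {q5}.
No further refinement is possible. Final partition (5 blocks): {q1} | {q3,q6} | {q4} | {q0} | {q5}.
q3 and q4 end up in different blocks, so they are distinguishable. For instance, the string 'y' is accepted from only q4.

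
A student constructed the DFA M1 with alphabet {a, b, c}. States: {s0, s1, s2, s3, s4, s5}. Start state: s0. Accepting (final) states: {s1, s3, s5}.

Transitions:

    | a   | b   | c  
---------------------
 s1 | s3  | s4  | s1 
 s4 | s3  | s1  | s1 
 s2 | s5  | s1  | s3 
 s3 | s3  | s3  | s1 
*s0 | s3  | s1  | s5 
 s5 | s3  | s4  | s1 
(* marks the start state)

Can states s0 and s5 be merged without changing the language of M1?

No

First remove the unreachable states {s2}; 5 states remain.
P0 = {s1,s3,s5} | {s0,s4}.
Refine {s1,s3,s5} on symbol b: members go to different blocks, giving {s1,s5} and {s3}.
The partition is now stable with 3 blocks: {s1,s5} | {s0,s4} | {s3}.
s0 and s5 end up in different blocks, so they are distinguishable. For instance, the string 'ε' is accepted from only s5.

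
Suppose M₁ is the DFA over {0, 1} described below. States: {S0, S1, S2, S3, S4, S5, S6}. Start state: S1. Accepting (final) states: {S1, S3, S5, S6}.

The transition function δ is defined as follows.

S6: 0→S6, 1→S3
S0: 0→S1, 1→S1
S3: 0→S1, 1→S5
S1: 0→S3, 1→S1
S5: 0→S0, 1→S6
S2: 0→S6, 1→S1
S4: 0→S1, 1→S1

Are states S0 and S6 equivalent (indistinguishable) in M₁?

No

States {S2,S4} cannot be reached from the start state, so discard them.
Initial partition by acceptance: {S1,S3,S5,S6} | {S0}.
Refine {S1,S3,S5,S6} on symbol 0: members go to different blocks, giving {S1,S3,S6} and {S5}.
Split {S1,S3,S6} by δ(·,1) → {S1,S6} and {S3}.
Refine {S1,S6} on symbol 0: members go to different blocks, giving {S1} and {S6}.
The partition is now stable with 5 blocks: {S1} | {S0} | {S5} | {S3} | {S6}.
S0 and S6 end up in different blocks, so they are distinguishable. For instance, the string 'ε' is accepted from only S6.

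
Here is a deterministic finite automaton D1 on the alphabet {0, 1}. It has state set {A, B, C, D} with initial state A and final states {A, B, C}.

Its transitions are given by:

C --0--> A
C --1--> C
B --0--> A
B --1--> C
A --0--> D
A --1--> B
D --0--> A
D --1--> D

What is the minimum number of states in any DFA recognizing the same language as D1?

3

Every state is reachable, so we keep all 4.
P0 = {A,B,C} | {D}.
On input 0, block {A,B,C} splits into {B,C} and {A}.
Stable partition: {B,C} | {D} | {A} — 3 equivalence classes.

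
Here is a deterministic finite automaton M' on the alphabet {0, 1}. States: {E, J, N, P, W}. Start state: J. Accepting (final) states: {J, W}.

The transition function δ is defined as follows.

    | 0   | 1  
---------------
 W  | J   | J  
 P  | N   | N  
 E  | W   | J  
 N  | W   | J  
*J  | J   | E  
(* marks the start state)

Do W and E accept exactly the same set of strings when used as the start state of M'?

Reachable states from the start: {E,J,W}. Unreachable: {N,P} — drop them.
Initial partition by acceptance: {J,W} | {E}.
Refine {J,W} on symbol 1: members go to different blocks, giving {W} and {J}.
Stable partition: {W} | {E} | {J} — 3 equivalence classes.
W and E end up in different blocks, so they are distinguishable. For instance, the string 'ε' is accepted from only W.

No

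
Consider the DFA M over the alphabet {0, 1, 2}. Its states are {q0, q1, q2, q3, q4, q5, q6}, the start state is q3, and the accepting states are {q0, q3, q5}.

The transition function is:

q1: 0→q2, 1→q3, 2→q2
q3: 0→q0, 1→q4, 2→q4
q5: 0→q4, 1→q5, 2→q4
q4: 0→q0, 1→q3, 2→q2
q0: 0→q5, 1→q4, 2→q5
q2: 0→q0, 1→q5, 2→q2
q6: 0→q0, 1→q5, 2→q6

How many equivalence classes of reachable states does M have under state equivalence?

5

States {q1,q6} cannot be reached from the start state, so discard them.
Start with accepting vs non-accepting: {q0,q3,q5} | {q2,q4}.
On input 0, block {q0,q3,q5} splits into {q0,q3} and {q5}.
Refine {q0,q3} on symbol 0: members go to different blocks, giving {q0} and {q3}.
Split {q2,q4} by δ(·,1) → {q2} and {q4}.
No further refinement is possible. Final partition (5 blocks): {q0} | {q2} | {q5} | {q3} | {q4}.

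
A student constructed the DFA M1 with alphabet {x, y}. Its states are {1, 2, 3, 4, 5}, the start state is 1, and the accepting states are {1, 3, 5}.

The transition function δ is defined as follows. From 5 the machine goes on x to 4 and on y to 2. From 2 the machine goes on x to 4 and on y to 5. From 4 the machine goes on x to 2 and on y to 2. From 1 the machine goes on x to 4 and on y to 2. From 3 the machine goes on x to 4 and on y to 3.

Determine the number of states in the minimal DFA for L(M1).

States {3} cannot be reached from the start state, so discard them.
Start with accepting vs non-accepting: {1,5} | {2,4}.
Refine {2,4} on symbol y: members go to different blocks, giving {2} and {4}.
Stable partition: {1,5} | {2} | {4} — 3 equivalence classes.

3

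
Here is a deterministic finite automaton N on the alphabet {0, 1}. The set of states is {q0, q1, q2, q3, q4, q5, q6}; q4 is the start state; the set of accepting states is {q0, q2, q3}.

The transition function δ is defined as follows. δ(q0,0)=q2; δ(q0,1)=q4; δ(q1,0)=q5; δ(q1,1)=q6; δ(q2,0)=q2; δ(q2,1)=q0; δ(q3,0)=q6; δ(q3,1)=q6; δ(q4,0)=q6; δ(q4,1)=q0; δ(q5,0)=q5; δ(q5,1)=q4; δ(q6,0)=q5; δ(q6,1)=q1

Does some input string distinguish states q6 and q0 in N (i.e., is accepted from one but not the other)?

Reachable states from the start: {q0,q1,q2,q4,q5,q6}. Unreachable: {q3} — drop them.
Initial partition by acceptance: {q0,q2} | {q1,q4,q5,q6}.
Refine {q0,q2} on symbol 1: members go to different blocks, giving {q0} and {q2}.
Refine {q1,q4,q5,q6} on symbol 1: members go to different blocks, giving {q1,q5,q6} and {q4}.
On input 1, block {q1,q5,q6} splits into {q1,q6} and {q5}.
No further refinement is possible. Final partition (5 blocks): {q0} | {q1,q6} | {q2} | {q4} | {q5}.
q6 and q0 end up in different blocks, so they are distinguishable. For instance, the string 'ε' is accepted from only q0.

Yes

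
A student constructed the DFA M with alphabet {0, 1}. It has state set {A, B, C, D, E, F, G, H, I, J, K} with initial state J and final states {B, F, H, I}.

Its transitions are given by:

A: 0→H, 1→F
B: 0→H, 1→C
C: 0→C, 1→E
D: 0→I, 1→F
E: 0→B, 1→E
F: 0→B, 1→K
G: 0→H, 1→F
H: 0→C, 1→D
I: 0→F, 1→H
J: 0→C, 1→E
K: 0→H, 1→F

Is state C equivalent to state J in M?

Reachable states from the start: {B,C,D,E,F,H,I,J,K}. Unreachable: {A,G} — drop them.
Start with accepting vs non-accepting: {B,F,H,I} | {C,D,E,J,K}.
On input 0, block {B,F,H,I} splits into {B,F,I} and {H}.
On input 0, block {B,F,I} splits into {F,I} and {B}.
Split {F,I} by δ(·,0) → {F} and {I}.
On input 0, block {C,D,E,J,K} splits into {C,J} and {D} and {E} and {K}.
No further refinement is possible. Final partition (8 blocks): {F} | {C,J} | {H} | {B} | {I} | {D} | {E} | {K}.
C and J lie in the same block of the stable partition, so they are equivalent — no string distinguishes them.

Yes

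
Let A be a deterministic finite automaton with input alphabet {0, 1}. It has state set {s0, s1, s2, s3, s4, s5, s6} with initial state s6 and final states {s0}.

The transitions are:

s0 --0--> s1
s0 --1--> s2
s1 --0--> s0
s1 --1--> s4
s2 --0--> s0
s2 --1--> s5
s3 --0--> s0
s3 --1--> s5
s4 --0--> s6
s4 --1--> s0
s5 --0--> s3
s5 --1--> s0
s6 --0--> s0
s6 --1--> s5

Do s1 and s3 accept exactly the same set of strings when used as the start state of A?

Yes

All states are reachable from the start state.
Start with accepting vs non-accepting: {s0} | {s1,s2,s3,s4,s5,s6}.
Refine {s1,s2,s3,s4,s5,s6} on symbol 0: members go to different blocks, giving {s1,s2,s3,s6} and {s4,s5}.
The partition is now stable with 3 blocks: {s0} | {s1,s2,s3,s6} | {s4,s5}.
s1 and s3 lie in the same block of the stable partition, so they are equivalent — no string distinguishes them.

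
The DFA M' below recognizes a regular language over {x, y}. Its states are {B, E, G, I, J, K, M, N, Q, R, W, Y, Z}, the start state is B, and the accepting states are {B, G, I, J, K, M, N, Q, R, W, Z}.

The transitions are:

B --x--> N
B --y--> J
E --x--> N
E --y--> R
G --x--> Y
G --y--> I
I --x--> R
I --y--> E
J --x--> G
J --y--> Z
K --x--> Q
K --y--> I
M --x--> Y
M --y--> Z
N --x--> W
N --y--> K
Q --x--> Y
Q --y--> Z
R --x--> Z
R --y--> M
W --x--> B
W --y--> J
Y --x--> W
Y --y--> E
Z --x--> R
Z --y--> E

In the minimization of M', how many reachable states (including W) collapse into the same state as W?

3

All states are reachable from the start state.
Start with accepting vs non-accepting: {B,G,I,J,K,M,N,Q,R,W,Z} | {E,Y}.
Split {B,G,I,J,K,M,N,Q,R,W,Z} by δ(·,x) → {B,I,J,K,N,R,W,Z} and {G,M,Q}.
Refine {B,I,J,K,N,R,W,Z} on symbol x: members go to different blocks, giving {B,I,N,R,W,Z} and {J,K}.
On input y, block {B,I,N,R,W,Z} splits into {B,N,W} and {I,Z} and {R}.
Refine {E,Y} on symbol y: members go to different blocks, giving {E} and {Y}.
No further refinement is possible. Final partition (7 blocks): {B,N,W} | {E} | {G,M,Q} | {J,K} | {I,Z} | {R} | {Y}.
The equivalence class containing W is {B,N,W}, of size 3.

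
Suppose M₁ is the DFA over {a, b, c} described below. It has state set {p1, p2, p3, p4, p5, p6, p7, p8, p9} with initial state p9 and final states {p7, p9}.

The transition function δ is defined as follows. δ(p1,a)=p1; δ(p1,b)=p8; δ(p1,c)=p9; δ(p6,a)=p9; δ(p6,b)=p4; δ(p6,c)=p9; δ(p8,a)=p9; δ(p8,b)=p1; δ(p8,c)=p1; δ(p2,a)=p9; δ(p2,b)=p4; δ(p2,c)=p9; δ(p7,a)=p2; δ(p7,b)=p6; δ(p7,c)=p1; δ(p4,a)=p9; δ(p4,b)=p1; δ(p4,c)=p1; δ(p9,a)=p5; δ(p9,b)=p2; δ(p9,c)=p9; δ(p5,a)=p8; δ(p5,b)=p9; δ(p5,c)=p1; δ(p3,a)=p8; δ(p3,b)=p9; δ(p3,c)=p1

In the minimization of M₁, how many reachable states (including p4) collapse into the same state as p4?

States {p3,p6,p7} cannot be reached from the start state, so discard them.
Initial partition by acceptance: {p9} | {p1,p2,p4,p5,p8}.
On input a, block {p1,p2,p4,p5,p8} splits into {p2,p4,p8} and {p1,p5}.
Split {p2,p4,p8} by δ(·,b) → {p4,p8} and {p2}.
Refine {p1,p5} on symbol a: members go to different blocks, giving {p1} and {p5}.
No further refinement is possible. Final partition (5 blocks): {p9} | {p4,p8} | {p1} | {p2} | {p5}.
State p4 belongs to the block {p4,p8}, which has 2 states.

2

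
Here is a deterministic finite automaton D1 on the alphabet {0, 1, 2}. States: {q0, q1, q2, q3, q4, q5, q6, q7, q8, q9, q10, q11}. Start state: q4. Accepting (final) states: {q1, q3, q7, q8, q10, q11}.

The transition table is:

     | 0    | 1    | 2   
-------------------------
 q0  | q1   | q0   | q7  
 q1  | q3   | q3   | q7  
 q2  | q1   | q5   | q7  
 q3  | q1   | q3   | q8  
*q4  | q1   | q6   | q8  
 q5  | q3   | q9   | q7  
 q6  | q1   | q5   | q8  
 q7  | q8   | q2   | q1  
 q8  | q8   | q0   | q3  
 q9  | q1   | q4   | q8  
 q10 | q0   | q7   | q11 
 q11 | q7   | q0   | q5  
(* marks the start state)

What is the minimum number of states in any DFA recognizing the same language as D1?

Reachable states from the start: {q0,q1,q2,q3,q4,q5,q6,q7,q8,q9}. Unreachable: {q10,q11} — drop them.
P0 = {q1,q3,q7,q8} | {q0,q2,q4,q5,q6,q9}.
Refine {q1,q3,q7,q8} on symbol 1: members go to different blocks, giving {q1,q3} and {q7,q8}.
The partition is now stable with 3 blocks: {q1,q3} | {q0,q2,q4,q5,q6,q9} | {q7,q8}.

3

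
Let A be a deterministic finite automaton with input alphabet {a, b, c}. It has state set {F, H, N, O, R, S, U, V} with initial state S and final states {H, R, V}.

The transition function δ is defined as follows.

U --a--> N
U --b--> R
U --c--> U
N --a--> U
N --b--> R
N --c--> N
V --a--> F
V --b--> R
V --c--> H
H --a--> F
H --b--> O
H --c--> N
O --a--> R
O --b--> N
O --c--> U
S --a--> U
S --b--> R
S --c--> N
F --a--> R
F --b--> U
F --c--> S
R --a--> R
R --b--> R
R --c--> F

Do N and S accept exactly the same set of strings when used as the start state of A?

First remove the unreachable states {H,O,V}; 5 states remain.
P0 = {R} | {F,N,S,U}.
Split {F,N,S,U} by δ(·,a) → {N,S,U} and {F}.
Stable partition: {R} | {N,S,U} | {F} — 3 equivalence classes.
N and S lie in the same block of the stable partition, so they are equivalent — no string distinguishes them.

Yes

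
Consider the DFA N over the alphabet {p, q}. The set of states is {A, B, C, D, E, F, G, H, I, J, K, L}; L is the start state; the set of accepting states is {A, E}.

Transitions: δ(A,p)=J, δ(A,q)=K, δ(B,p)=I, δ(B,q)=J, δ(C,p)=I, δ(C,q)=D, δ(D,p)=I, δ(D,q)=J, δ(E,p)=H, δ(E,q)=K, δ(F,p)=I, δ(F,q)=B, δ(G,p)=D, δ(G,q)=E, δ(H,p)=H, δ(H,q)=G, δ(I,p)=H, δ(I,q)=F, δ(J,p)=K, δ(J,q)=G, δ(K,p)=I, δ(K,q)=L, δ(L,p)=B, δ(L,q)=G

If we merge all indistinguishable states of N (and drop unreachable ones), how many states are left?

7

Reachable states from the start: {B,D,E,F,G,H,I,J,K,L}. Unreachable: {A,C} — drop them.
P0 = {E} | {B,D,F,G,H,I,J,K,L}.
On input q, block {B,D,F,G,H,I,J,K,L} splits into {B,D,F,H,I,J,K,L} and {G}.
On input q, block {B,D,F,H,I,J,K,L} splits into {B,D,F,I,K} and {H,J,L}.
On input p, block {B,D,F,I,K} splits into {B,D,F,K} and {I}.
Split {B,D,F,K} by δ(·,q) → {B,D,K} and {F}.
Split {H,J,L} by δ(·,p) → {J,L} and {H}.
No further refinement is possible. Final partition (7 blocks): {E} | {B,D,K} | {G} | {J,L} | {I} | {F} | {H}.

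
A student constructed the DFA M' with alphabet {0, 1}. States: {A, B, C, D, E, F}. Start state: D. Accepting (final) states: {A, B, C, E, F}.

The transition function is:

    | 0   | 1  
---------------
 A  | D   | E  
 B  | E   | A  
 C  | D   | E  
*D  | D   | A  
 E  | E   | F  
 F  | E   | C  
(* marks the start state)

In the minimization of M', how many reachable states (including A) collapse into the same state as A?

2

Reachable states from the start: {A,C,D,E,F}. Unreachable: {B} — drop them.
Initial partition by acceptance: {A,C,E,F} | {D}.
On input 0, block {A,C,E,F} splits into {A,C} and {E,F}.
On input 1, block {E,F} splits into {E} and {F}.
Stable partition: {A,C} | {D} | {E} | {F} — 4 equivalence classes.
The equivalence class containing A is {A,C}, of size 2.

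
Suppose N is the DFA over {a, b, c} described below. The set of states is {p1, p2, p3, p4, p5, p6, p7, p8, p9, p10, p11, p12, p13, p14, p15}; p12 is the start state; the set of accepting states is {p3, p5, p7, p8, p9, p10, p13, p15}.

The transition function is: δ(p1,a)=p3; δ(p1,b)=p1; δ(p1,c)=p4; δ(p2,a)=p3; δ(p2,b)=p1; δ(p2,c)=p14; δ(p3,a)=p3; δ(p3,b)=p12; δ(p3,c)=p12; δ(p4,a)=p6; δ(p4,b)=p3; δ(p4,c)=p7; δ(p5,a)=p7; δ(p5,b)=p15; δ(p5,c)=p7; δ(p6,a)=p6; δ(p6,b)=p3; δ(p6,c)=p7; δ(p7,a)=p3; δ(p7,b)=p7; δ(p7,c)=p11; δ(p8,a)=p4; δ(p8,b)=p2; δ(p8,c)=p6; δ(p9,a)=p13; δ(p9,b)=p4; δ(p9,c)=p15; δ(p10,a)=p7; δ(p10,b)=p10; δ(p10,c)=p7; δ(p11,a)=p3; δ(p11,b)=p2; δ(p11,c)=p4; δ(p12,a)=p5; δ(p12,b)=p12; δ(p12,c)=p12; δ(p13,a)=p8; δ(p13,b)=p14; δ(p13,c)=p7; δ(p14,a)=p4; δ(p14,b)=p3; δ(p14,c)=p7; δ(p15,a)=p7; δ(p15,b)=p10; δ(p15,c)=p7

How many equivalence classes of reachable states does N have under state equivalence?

Reachable states from the start: {p1,p2,p3,p4,p5,p6,p7,p10,p11,p12,p14,p15}. Unreachable: {p8,p9,p13} — drop them.
Start with accepting vs non-accepting: {p3,p5,p7,p10,p15} | {p1,p2,p4,p6,p11,p12,p14}.
On input b, block {p3,p5,p7,p10,p15} splits into {p5,p7,p10,p15} and {p3}.
On input a, block {p5,p7,p10,p15} splits into {p5,p10,p15} and {p7}.
Split {p1,p2,p4,p6,p11,p12,p14} by δ(·,a) → {p1,p2,p11} and {p4,p6,p14} and {p12}.
No further refinement is possible. Final partition (6 blocks): {p5,p10,p15} | {p1,p2,p11} | {p3} | {p7} | {p4,p6,p14} | {p12}.

6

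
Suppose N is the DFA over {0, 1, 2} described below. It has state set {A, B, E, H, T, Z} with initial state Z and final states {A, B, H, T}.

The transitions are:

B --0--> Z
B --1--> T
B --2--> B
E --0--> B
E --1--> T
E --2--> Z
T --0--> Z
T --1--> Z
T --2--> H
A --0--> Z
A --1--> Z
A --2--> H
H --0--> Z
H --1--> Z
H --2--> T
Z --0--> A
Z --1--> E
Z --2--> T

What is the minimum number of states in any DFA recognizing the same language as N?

4

All states are reachable from the start state.
Initial partition by acceptance: {A,B,H,T} | {E,Z}.
On input 1, block {A,B,H,T} splits into {A,H,T} and {B}.
Split {E,Z} by δ(·,0) → {Z} and {E}.
Stable partition: {A,H,T} | {Z} | {B} | {E} — 4 equivalence classes.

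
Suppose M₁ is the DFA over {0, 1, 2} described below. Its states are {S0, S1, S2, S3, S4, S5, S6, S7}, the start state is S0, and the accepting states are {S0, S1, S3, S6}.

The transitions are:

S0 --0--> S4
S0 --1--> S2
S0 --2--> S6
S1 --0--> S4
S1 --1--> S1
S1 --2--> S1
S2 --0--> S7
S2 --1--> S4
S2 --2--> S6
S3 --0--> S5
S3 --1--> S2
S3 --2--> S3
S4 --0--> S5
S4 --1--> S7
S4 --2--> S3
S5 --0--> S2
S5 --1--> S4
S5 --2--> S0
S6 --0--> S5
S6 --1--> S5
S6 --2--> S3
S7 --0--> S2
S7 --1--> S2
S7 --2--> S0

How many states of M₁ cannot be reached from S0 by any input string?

1

No path from S0 leads to S1; the other 7 states are all reachable.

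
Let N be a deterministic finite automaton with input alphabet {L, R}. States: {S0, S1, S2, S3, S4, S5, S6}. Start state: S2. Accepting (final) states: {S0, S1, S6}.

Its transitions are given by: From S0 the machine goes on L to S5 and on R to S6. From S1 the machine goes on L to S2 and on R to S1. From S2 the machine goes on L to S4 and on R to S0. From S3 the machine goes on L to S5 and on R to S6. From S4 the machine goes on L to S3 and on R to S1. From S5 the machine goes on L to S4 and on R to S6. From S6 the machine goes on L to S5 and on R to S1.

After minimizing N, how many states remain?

All states are reachable from the start state.
Initial partition by acceptance: {S0,S1,S6} | {S2,S3,S4,S5}.
No further refinement is possible. Final partition (2 blocks): {S0,S1,S6} | {S2,S3,S4,S5}.

2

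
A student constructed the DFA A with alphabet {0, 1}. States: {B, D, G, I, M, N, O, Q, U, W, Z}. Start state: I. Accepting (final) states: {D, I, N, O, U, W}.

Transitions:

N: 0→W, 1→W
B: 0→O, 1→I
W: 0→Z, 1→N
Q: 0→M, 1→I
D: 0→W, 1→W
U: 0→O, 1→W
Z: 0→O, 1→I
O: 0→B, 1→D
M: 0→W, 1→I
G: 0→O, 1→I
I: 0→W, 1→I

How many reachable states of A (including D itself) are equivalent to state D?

First remove the unreachable states {G,M,Q,U}; 7 states remain.
Start with accepting vs non-accepting: {D,I,N,O,W} | {B,Z}.
Split {D,I,N,O,W} by δ(·,0) → {D,I,N} and {O,W}.
Split {D,I,N} by δ(·,1) → {D,N} and {I}.
The partition is now stable with 4 blocks: {D,N} | {B,Z} | {O,W} | {I}.
State D belongs to the block {D,N}, which has 2 states.

2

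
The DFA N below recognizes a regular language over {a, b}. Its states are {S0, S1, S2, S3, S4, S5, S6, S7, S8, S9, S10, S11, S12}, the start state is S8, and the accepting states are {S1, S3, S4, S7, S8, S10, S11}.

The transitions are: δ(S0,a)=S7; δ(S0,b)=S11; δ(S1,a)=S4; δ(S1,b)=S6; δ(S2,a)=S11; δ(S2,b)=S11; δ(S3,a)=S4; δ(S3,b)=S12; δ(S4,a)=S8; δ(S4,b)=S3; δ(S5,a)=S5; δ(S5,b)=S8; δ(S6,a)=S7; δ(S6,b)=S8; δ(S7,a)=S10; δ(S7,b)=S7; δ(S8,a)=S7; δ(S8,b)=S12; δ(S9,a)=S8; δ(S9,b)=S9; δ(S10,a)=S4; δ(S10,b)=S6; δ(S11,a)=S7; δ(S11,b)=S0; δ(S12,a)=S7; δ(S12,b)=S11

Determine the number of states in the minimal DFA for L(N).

5

Reachable states from the start: {S0,S3,S4,S6,S7,S8,S10,S11,S12}. Unreachable: {S1,S2,S5,S9} — drop them.
Start with accepting vs non-accepting: {S3,S4,S7,S8,S10,S11} | {S0,S6,S12}.
Refine {S3,S4,S7,S8,S10,S11} on symbol b: members go to different blocks, giving {S3,S8,S10,S11} and {S4,S7}.
Split {S4,S7} by δ(·,b) → {S4} and {S7}.
Refine {S3,S8,S10,S11} on symbol a: members go to different blocks, giving {S3,S10} and {S8,S11}.
No further refinement is possible. Final partition (5 blocks): {S3,S10} | {S0,S6,S12} | {S4} | {S7} | {S8,S11}.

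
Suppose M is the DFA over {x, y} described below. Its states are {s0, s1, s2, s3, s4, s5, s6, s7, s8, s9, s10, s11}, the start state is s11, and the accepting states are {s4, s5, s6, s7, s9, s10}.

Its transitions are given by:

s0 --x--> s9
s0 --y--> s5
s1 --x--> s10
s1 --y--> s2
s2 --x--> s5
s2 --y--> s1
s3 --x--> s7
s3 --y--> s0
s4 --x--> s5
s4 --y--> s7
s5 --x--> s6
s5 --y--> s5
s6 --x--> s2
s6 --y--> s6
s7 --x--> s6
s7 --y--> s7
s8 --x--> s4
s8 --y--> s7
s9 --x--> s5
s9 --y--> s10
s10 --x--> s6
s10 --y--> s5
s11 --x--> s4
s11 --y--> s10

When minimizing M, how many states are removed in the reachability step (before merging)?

4

No path from s11 leads to s0, s3, s8, s9; the other 8 states are all reachable.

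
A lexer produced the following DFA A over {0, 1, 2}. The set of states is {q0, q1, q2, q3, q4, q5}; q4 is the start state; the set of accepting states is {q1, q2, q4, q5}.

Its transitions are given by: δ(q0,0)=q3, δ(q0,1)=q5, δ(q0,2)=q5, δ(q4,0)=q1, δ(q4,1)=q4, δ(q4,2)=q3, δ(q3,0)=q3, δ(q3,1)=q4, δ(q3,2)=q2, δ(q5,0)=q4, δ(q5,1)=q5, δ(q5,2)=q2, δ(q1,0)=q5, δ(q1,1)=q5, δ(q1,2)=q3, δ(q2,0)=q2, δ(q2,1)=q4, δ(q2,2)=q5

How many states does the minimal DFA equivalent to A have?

States {q0} cannot be reached from the start state, so discard them.
Initial partition by acceptance: {q1,q2,q4,q5} | {q3}.
On input 2, block {q1,q2,q4,q5} splits into {q1,q4} and {q2,q5}.
On input 0, block {q1,q4} splits into {q1} and {q4}.
Split {q2,q5} by δ(·,0) → {q2} and {q5}.
No further refinement is possible. Final partition (5 blocks): {q1} | {q3} | {q2} | {q4} | {q5}.

5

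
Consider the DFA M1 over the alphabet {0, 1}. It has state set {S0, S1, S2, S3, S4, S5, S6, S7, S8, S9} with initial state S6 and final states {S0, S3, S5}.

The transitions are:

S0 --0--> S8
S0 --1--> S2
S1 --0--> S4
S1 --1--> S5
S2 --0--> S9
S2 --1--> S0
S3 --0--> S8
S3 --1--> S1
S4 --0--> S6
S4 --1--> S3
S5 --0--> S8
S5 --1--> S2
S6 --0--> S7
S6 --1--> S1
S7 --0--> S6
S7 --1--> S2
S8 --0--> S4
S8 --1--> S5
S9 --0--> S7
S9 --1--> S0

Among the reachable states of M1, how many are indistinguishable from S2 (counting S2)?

Initial partition by acceptance: {S0,S3,S5} | {S1,S2,S4,S6,S7,S8,S9}.
Refine {S1,S2,S4,S6,S7,S8,S9} on symbol 1: members go to different blocks, giving {S1,S2,S4,S8,S9} and {S6,S7}.
On input 0, block {S1,S2,S4,S8,S9} splits into {S1,S2,S8} and {S4,S9}.
Stable partition: {S0,S3,S5} | {S1,S2,S8} | {S6,S7} | {S4,S9} — 4 equivalence classes.
The equivalence class containing S2 is {S1,S2,S8}, of size 3.

3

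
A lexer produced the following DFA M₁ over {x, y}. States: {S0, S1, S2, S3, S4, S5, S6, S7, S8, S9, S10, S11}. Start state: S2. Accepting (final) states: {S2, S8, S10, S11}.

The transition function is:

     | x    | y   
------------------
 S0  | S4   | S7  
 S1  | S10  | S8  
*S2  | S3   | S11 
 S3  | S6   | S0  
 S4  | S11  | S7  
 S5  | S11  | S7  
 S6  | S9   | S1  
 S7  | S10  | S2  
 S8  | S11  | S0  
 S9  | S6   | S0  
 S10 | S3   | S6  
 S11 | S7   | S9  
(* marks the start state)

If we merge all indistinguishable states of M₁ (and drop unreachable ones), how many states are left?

First remove the unreachable states {S5}; 11 states remain.
Start with accepting vs non-accepting: {S2,S8,S10,S11} | {S0,S1,S3,S4,S6,S7,S9}.
Split {S2,S8,S10,S11} by δ(·,x) → {S2,S10,S11} and {S8}.
Refine {S2,S10,S11} on symbol y: members go to different blocks, giving {S10,S11} and {S2}.
Split {S0,S1,S3,S4,S6,S7,S9} by δ(·,x) → {S0,S3,S6,S9} and {S1,S4,S7}.
Refine {S10,S11} on symbol x: members go to different blocks, giving {S10} and {S11}.
Split {S0,S3,S6,S9} by δ(·,x) → {S3,S6,S9} and {S0}.
Refine {S3,S6,S9} on symbol y: members go to different blocks, giving {S3,S9} and {S6}.
Refine {S1,S4,S7} on symbol x: members go to different blocks, giving {S1,S7} and {S4}.
On input y, block {S1,S7} splits into {S1} and {S7}.
No further refinement is possible. Final partition (10 blocks): {S10} | {S3,S9} | {S8} | {S2} | {S1} | {S11} | {S0} | {S6} | {S4} | {S7}.

10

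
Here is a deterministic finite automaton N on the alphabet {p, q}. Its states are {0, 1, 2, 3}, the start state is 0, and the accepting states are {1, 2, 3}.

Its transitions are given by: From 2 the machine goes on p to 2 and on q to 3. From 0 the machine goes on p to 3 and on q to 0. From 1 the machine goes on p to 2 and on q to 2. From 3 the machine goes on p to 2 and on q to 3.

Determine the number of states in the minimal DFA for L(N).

Reachable states from the start: {0,2,3}. Unreachable: {1} — drop them.
Initial partition by acceptance: {2,3} | {0}.
No further refinement is possible. Final partition (2 blocks): {2,3} | {0}.

2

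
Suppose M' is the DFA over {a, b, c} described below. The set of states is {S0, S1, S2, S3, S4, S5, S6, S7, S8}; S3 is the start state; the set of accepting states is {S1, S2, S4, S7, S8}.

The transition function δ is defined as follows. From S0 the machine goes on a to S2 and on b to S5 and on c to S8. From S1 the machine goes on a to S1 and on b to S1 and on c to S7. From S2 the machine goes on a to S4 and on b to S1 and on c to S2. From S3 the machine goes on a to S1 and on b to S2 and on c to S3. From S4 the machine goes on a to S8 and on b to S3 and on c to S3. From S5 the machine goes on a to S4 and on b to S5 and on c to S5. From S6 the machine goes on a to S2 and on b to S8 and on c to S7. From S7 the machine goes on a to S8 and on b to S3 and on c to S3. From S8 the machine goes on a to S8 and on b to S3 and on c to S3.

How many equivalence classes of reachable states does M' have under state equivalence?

Reachable states from the start: {S1,S2,S3,S4,S7,S8}. Unreachable: {S0,S5,S6} — drop them.
P0 = {S1,S2,S4,S7,S8} | {S3}.
On input b, block {S1,S2,S4,S7,S8} splits into {S4,S7,S8} and {S1,S2}.
Refine {S1,S2} on symbol a: members go to different blocks, giving {S1} and {S2}.
The partition is now stable with 4 blocks: {S4,S7,S8} | {S3} | {S1} | {S2}.

4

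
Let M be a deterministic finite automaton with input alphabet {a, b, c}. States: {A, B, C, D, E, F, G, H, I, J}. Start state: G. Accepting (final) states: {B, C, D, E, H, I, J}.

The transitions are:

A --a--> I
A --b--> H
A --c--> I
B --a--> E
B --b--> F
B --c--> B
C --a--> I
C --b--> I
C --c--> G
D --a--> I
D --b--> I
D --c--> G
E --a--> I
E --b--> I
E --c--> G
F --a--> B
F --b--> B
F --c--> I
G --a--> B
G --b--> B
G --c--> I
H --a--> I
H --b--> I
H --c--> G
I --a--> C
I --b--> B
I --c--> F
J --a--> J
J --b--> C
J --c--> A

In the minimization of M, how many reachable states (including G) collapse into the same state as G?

States {A,D,H,J} cannot be reached from the start state, so discard them.
Start with accepting vs non-accepting: {B,C,E,I} | {F,G}.
Refine {B,C,E,I} on symbol b: members go to different blocks, giving {C,E,I} and {B}.
Refine {C,E,I} on symbol b: members go to different blocks, giving {C,E} and {I}.
Stable partition: {C,E} | {F,G} | {B} | {I} — 4 equivalence classes.
The equivalence class containing G is {F,G}, of size 2.

2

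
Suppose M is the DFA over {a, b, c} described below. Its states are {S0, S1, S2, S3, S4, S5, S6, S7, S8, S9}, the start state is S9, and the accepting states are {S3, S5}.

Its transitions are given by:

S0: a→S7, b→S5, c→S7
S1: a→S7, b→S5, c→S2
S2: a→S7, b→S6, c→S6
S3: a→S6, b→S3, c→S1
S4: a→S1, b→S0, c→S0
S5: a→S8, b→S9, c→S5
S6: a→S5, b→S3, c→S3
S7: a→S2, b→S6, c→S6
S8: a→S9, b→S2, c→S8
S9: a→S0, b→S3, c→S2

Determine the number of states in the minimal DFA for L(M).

7

States {S4} cannot be reached from the start state, so discard them.
Start with accepting vs non-accepting: {S3,S5} | {S0,S1,S2,S6,S7,S8,S9}.
Split {S3,S5} by δ(·,b) → {S3} and {S5}.
Refine {S0,S1,S2,S6,S7,S8,S9} on symbol a: members go to different blocks, giving {S0,S1,S2,S7,S8,S9} and {S6}.
Refine {S0,S1,S2,S7,S8,S9} on symbol b: members go to different blocks, giving {S0,S1} and {S2,S7} and {S8} and {S9}.
No further refinement is possible. Final partition (7 blocks): {S3} | {S0,S1} | {S5} | {S6} | {S2,S7} | {S8} | {S9}.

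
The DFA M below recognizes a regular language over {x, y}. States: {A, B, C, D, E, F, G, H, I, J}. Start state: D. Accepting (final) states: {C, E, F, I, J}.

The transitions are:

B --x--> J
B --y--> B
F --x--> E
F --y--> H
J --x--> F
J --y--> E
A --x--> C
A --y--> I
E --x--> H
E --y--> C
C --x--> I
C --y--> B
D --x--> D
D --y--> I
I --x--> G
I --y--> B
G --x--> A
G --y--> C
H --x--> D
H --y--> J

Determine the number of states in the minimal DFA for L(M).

10

Every state is reachable, so we keep all 10.
Initial partition by acceptance: {C,E,F,I,J} | {A,B,D,G,H}.
On input x, block {C,E,F,I,J} splits into {C,F,J} and {E,I}.
On input x, block {C,F,J} splits into {C,F} and {J}.
On input x, block {A,B,D,G,H} splits into {D,G,H} and {A} and {B}.
Split {C,F} by δ(·,y) → {C} and {F}.
On input x, block {D,G,H} splits into {D,H} and {G}.
On input y, block {D,H} splits into {D} and {H}.
Split {E,I} by δ(·,x) → {E} and {I}.
Stable partition: {C} | {D} | {E} | {J} | {A} | {B} | {F} | {G} | {H} | {I} — 10 equivalence classes.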